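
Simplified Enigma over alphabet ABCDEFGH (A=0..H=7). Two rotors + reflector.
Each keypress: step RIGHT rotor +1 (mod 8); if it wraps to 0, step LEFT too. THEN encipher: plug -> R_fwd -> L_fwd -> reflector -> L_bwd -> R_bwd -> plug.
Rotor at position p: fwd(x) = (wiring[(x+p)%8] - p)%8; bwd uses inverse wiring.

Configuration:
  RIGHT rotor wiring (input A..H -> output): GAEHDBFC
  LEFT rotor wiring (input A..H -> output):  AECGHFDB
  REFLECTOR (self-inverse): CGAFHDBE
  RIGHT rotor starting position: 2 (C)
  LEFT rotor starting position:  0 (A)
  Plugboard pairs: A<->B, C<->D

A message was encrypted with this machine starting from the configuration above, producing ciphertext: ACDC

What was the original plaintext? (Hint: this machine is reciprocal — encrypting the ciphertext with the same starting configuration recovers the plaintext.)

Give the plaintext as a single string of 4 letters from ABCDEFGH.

Answer: CAHD

Derivation:
Char 1 ('A'): step: R->3, L=0; A->plug->B->R->A->L->A->refl->C->L'->C->R'->D->plug->C
Char 2 ('C'): step: R->4, L=0; C->plug->D->R->G->L->D->refl->F->L'->F->R'->B->plug->A
Char 3 ('D'): step: R->5, L=0; D->plug->C->R->F->L->F->refl->D->L'->G->R'->H->plug->H
Char 4 ('C'): step: R->6, L=0; C->plug->D->R->C->L->C->refl->A->L'->A->R'->C->plug->D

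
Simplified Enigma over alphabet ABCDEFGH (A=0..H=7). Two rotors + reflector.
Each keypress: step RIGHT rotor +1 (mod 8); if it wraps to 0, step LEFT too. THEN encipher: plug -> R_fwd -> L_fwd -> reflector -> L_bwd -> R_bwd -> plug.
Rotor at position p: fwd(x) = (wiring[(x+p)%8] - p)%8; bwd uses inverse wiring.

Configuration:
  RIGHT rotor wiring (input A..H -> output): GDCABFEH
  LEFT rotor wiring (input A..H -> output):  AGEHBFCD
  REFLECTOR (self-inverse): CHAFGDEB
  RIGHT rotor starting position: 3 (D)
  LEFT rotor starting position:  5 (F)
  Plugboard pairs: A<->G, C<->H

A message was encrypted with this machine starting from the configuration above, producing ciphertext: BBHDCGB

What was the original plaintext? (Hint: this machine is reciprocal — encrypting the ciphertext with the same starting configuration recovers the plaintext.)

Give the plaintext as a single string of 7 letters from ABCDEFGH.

Answer: DHGEFFC

Derivation:
Char 1 ('B'): step: R->4, L=5; B->plug->B->R->B->L->F->refl->D->L'->D->R'->D->plug->D
Char 2 ('B'): step: R->5, L=5; B->plug->B->R->H->L->E->refl->G->L'->C->R'->C->plug->H
Char 3 ('H'): step: R->6, L=5; H->plug->C->R->A->L->A->refl->C->L'->G->R'->A->plug->G
Char 4 ('D'): step: R->7, L=5; D->plug->D->R->D->L->D->refl->F->L'->B->R'->E->plug->E
Char 5 ('C'): step: R->0, L->6 (L advanced); C->plug->H->R->H->L->H->refl->B->L'->F->R'->F->plug->F
Char 6 ('G'): step: R->1, L=6; G->plug->A->R->C->L->C->refl->A->L'->D->R'->F->plug->F
Char 7 ('B'): step: R->2, L=6; B->plug->B->R->G->L->D->refl->F->L'->B->R'->H->plug->C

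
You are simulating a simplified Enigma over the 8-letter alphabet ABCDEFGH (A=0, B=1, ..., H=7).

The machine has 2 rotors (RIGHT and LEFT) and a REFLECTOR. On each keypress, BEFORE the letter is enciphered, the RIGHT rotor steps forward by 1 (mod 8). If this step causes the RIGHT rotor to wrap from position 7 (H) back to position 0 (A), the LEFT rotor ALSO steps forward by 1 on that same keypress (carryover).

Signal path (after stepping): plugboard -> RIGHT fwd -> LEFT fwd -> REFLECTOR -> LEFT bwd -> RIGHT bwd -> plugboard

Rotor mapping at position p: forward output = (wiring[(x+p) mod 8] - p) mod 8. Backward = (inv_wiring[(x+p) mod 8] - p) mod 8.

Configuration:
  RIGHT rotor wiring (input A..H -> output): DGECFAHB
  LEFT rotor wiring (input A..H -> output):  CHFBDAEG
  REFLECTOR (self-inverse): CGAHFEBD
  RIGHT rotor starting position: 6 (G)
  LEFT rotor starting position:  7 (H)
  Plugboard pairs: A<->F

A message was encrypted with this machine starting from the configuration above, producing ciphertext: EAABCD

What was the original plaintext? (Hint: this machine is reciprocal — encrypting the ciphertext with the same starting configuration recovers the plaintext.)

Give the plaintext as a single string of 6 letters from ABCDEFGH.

Answer: AEHEAG

Derivation:
Char 1 ('E'): step: R->7, L=7; E->plug->E->R->D->L->G->refl->B->L'->G->R'->F->plug->A
Char 2 ('A'): step: R->0, L->0 (L advanced); A->plug->F->R->A->L->C->refl->A->L'->F->R'->E->plug->E
Char 3 ('A'): step: R->1, L=0; A->plug->F->R->G->L->E->refl->F->L'->C->R'->H->plug->H
Char 4 ('B'): step: R->2, L=0; B->plug->B->R->A->L->C->refl->A->L'->F->R'->E->plug->E
Char 5 ('C'): step: R->3, L=0; C->plug->C->R->F->L->A->refl->C->L'->A->R'->F->plug->A
Char 6 ('D'): step: R->4, L=0; D->plug->D->R->F->L->A->refl->C->L'->A->R'->G->plug->G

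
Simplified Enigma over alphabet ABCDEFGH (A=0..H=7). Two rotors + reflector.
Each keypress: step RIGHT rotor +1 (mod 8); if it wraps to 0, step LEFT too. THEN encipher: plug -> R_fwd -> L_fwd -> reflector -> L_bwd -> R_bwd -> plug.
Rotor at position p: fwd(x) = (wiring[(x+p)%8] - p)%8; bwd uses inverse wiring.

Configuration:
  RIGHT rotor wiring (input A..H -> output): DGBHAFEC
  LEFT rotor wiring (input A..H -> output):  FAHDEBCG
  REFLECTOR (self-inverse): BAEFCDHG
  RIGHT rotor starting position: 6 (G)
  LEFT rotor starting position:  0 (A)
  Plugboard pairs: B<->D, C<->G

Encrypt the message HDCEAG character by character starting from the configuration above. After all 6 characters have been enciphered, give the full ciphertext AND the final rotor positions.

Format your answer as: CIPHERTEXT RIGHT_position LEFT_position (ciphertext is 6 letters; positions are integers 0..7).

Answer: FADADD 4 1

Derivation:
Char 1 ('H'): step: R->7, L=0; H->plug->H->R->F->L->B->refl->A->L'->B->R'->F->plug->F
Char 2 ('D'): step: R->0, L->1 (L advanced); D->plug->B->R->G->L->F->refl->D->L'->D->R'->A->plug->A
Char 3 ('C'): step: R->1, L=1; C->plug->G->R->B->L->G->refl->H->L'->A->R'->B->plug->D
Char 4 ('E'): step: R->2, L=1; E->plug->E->R->C->L->C->refl->E->L'->H->R'->A->plug->A
Char 5 ('A'): step: R->3, L=1; A->plug->A->R->E->L->A->refl->B->L'->F->R'->B->plug->D
Char 6 ('G'): step: R->4, L=1; G->plug->C->R->A->L->H->refl->G->L'->B->R'->B->plug->D
Final: ciphertext=FADADD, RIGHT=4, LEFT=1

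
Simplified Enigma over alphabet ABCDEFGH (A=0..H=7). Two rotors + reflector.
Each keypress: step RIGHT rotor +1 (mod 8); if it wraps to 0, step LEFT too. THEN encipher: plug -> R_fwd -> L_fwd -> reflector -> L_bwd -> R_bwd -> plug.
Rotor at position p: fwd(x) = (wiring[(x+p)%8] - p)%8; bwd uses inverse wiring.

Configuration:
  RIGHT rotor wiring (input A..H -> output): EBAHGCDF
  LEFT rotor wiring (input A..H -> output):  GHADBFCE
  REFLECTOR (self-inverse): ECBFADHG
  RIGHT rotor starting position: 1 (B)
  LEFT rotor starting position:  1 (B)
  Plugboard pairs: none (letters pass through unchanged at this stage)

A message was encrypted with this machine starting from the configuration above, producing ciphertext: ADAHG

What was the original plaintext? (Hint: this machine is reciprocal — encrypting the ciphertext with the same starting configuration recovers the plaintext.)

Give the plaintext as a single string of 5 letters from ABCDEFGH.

Answer: HFFCF

Derivation:
Char 1 ('A'): step: R->2, L=1; A->plug->A->R->G->L->D->refl->F->L'->H->R'->H->plug->H
Char 2 ('D'): step: R->3, L=1; D->plug->D->R->A->L->G->refl->H->L'->B->R'->F->plug->F
Char 3 ('A'): step: R->4, L=1; A->plug->A->R->C->L->C->refl->B->L'->F->R'->F->plug->F
Char 4 ('H'): step: R->5, L=1; H->plug->H->R->B->L->H->refl->G->L'->A->R'->C->plug->C
Char 5 ('G'): step: R->6, L=1; G->plug->G->R->A->L->G->refl->H->L'->B->R'->F->plug->F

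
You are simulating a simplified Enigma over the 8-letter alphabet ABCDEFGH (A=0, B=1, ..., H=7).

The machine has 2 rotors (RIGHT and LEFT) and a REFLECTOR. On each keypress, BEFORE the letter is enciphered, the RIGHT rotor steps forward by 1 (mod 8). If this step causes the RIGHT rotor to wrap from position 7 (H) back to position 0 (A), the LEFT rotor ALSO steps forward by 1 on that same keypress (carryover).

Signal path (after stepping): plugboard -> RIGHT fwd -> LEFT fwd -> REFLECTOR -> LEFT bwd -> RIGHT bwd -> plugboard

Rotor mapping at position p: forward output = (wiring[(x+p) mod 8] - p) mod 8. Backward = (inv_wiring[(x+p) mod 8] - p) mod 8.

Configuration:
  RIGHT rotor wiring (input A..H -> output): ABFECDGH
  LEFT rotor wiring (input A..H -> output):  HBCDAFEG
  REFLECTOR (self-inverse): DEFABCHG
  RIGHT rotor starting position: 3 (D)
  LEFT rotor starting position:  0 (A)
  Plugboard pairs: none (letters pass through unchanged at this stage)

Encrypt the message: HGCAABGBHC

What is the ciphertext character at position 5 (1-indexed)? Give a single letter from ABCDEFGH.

Char 1 ('H'): step: R->4, L=0; H->plug->H->R->A->L->H->refl->G->L'->H->R'->B->plug->B
Char 2 ('G'): step: R->5, L=0; G->plug->G->R->H->L->G->refl->H->L'->A->R'->F->plug->F
Char 3 ('C'): step: R->6, L=0; C->plug->C->R->C->L->C->refl->F->L'->F->R'->H->plug->H
Char 4 ('A'): step: R->7, L=0; A->plug->A->R->A->L->H->refl->G->L'->H->R'->H->plug->H
Char 5 ('A'): step: R->0, L->1 (L advanced); A->plug->A->R->A->L->A->refl->D->L'->F->R'->C->plug->C

C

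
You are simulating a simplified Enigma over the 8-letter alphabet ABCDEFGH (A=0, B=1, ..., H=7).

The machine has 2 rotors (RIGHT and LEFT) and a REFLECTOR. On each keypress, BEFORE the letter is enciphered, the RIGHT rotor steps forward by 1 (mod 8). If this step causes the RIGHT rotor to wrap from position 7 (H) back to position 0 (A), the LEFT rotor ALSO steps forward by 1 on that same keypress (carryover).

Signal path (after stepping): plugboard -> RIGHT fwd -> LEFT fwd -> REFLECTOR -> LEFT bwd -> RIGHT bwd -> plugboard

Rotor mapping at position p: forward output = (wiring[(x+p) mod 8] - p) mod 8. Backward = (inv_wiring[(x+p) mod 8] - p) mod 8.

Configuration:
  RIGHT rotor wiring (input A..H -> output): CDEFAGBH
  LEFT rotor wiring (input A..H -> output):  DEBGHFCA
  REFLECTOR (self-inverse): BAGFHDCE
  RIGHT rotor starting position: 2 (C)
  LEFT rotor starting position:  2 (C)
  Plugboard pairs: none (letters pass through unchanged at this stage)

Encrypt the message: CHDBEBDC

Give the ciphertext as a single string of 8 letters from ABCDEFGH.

Char 1 ('C'): step: R->3, L=2; C->plug->C->R->D->L->D->refl->F->L'->C->R'->A->plug->A
Char 2 ('H'): step: R->4, L=2; H->plug->H->R->B->L->E->refl->H->L'->A->R'->G->plug->G
Char 3 ('D'): step: R->5, L=2; D->plug->D->R->F->L->G->refl->C->L'->H->R'->F->plug->F
Char 4 ('B'): step: R->6, L=2; B->plug->B->R->B->L->E->refl->H->L'->A->R'->H->plug->H
Char 5 ('E'): step: R->7, L=2; E->plug->E->R->G->L->B->refl->A->L'->E->R'->C->plug->C
Char 6 ('B'): step: R->0, L->3 (L advanced); B->plug->B->R->D->L->H->refl->E->L'->B->R'->G->plug->G
Char 7 ('D'): step: R->1, L=3; D->plug->D->R->H->L->G->refl->C->L'->C->R'->A->plug->A
Char 8 ('C'): step: R->2, L=3; C->plug->C->R->G->L->B->refl->A->L'->F->R'->F->plug->F

Answer: AGFHCGAF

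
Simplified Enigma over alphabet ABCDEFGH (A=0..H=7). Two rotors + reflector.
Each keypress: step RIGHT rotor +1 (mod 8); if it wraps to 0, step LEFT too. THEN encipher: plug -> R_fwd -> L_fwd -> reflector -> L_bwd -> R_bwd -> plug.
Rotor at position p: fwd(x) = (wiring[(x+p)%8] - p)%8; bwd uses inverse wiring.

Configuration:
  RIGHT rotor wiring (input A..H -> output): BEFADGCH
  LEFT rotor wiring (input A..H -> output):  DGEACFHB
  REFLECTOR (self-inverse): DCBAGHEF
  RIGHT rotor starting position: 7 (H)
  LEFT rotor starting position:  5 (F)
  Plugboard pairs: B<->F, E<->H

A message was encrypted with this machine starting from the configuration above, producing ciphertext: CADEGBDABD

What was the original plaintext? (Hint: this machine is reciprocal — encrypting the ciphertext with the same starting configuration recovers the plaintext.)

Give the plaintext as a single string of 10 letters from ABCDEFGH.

Char 1 ('C'): step: R->0, L->6 (L advanced); C->plug->C->R->F->L->C->refl->B->L'->A->R'->D->plug->D
Char 2 ('A'): step: R->1, L=6; A->plug->A->R->D->L->A->refl->D->L'->B->R'->F->plug->B
Char 3 ('D'): step: R->2, L=6; D->plug->D->R->E->L->G->refl->E->L'->G->R'->B->plug->F
Char 4 ('E'): step: R->3, L=6; E->plug->H->R->C->L->F->refl->H->L'->H->R'->D->plug->D
Char 5 ('G'): step: R->4, L=6; G->plug->G->R->B->L->D->refl->A->L'->D->R'->D->plug->D
Char 6 ('B'): step: R->5, L=6; B->plug->F->R->A->L->B->refl->C->L'->F->R'->B->plug->F
Char 7 ('D'): step: R->6, L=6; D->plug->D->R->G->L->E->refl->G->L'->E->R'->A->plug->A
Char 8 ('A'): step: R->7, L=6; A->plug->A->R->A->L->B->refl->C->L'->F->R'->C->plug->C
Char 9 ('B'): step: R->0, L->7 (L advanced); B->plug->F->R->G->L->G->refl->E->L'->B->R'->A->plug->A
Char 10 ('D'): step: R->1, L=7; D->plug->D->R->C->L->H->refl->F->L'->D->R'->A->plug->A

Answer: DBFDDFACAA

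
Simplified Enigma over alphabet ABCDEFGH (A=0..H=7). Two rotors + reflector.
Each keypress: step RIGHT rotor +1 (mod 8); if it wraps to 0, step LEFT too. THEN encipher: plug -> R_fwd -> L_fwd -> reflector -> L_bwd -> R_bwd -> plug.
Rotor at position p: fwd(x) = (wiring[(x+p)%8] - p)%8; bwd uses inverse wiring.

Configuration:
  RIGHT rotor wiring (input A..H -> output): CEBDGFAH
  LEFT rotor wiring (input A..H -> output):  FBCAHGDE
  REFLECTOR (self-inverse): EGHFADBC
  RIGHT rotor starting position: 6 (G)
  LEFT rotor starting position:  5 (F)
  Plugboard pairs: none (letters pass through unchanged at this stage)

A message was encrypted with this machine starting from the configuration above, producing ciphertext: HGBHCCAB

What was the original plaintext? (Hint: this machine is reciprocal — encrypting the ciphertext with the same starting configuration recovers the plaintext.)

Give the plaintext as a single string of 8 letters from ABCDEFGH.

Char 1 ('H'): step: R->7, L=5; H->plug->H->R->B->L->G->refl->B->L'->A->R'->A->plug->A
Char 2 ('G'): step: R->0, L->6 (L advanced); G->plug->G->R->A->L->F->refl->D->L'->D->R'->D->plug->D
Char 3 ('B'): step: R->1, L=6; B->plug->B->R->A->L->F->refl->D->L'->D->R'->A->plug->A
Char 4 ('H'): step: R->2, L=6; H->plug->H->R->C->L->H->refl->C->L'->F->R'->F->plug->F
Char 5 ('C'): step: R->3, L=6; C->plug->C->R->C->L->H->refl->C->L'->F->R'->D->plug->D
Char 6 ('C'): step: R->4, L=6; C->plug->C->R->E->L->E->refl->A->L'->H->R'->H->plug->H
Char 7 ('A'): step: R->5, L=6; A->plug->A->R->A->L->F->refl->D->L'->D->R'->B->plug->B
Char 8 ('B'): step: R->6, L=6; B->plug->B->R->B->L->G->refl->B->L'->G->R'->D->plug->D

Answer: ADAFDHBD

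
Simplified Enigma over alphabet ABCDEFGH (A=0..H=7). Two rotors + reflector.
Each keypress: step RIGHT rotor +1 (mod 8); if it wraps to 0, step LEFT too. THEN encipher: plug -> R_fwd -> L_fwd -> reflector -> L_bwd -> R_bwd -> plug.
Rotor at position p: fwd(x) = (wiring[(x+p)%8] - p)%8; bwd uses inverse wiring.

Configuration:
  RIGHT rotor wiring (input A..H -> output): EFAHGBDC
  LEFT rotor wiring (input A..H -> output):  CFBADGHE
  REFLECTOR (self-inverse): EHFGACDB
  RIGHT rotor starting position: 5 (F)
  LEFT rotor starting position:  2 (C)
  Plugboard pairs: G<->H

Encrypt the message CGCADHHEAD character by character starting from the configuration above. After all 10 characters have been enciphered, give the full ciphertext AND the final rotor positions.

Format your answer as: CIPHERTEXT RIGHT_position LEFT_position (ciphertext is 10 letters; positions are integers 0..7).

Char 1 ('C'): step: R->6, L=2; C->plug->C->R->G->L->A->refl->E->L'->D->R'->H->plug->G
Char 2 ('G'): step: R->7, L=2; G->plug->H->R->E->L->F->refl->C->L'->F->R'->B->plug->B
Char 3 ('C'): step: R->0, L->3 (L advanced); C->plug->C->R->A->L->F->refl->C->L'->G->R'->E->plug->E
Char 4 ('A'): step: R->1, L=3; A->plug->A->R->E->L->B->refl->H->L'->F->R'->D->plug->D
Char 5 ('D'): step: R->2, L=3; D->plug->D->R->H->L->G->refl->D->L'->C->R'->G->plug->H
Char 6 ('H'): step: R->3, L=3; H->plug->G->R->C->L->D->refl->G->L'->H->R'->E->plug->E
Char 7 ('H'): step: R->4, L=3; H->plug->G->R->E->L->B->refl->H->L'->F->R'->B->plug->B
Char 8 ('E'): step: R->5, L=3; E->plug->E->R->A->L->F->refl->C->L'->G->R'->B->plug->B
Char 9 ('A'): step: R->6, L=3; A->plug->A->R->F->L->H->refl->B->L'->E->R'->B->plug->B
Char 10 ('D'): step: R->7, L=3; D->plug->D->R->B->L->A->refl->E->L'->D->R'->A->plug->A
Final: ciphertext=GBEDHEBBBA, RIGHT=7, LEFT=3

Answer: GBEDHEBBBA 7 3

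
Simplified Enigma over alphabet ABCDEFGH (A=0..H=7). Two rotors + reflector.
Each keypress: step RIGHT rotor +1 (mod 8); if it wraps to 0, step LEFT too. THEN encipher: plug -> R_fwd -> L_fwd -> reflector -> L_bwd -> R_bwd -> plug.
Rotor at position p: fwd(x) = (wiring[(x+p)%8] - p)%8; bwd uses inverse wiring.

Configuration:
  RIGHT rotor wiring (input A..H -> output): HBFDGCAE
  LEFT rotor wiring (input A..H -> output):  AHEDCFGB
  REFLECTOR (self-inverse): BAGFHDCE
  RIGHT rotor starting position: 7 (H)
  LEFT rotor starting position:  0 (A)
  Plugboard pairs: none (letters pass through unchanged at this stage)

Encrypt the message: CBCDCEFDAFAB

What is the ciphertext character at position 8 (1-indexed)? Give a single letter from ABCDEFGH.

Char 1 ('C'): step: R->0, L->1 (L advanced); C->plug->C->R->F->L->F->refl->D->L'->B->R'->B->plug->B
Char 2 ('B'): step: R->1, L=1; B->plug->B->R->E->L->E->refl->H->L'->H->R'->F->plug->F
Char 3 ('C'): step: R->2, L=1; C->plug->C->R->E->L->E->refl->H->L'->H->R'->H->plug->H
Char 4 ('D'): step: R->3, L=1; D->plug->D->R->F->L->F->refl->D->L'->B->R'->E->plug->E
Char 5 ('C'): step: R->4, L=1; C->plug->C->R->E->L->E->refl->H->L'->H->R'->H->plug->H
Char 6 ('E'): step: R->5, L=1; E->plug->E->R->E->L->E->refl->H->L'->H->R'->C->plug->C
Char 7 ('F'): step: R->6, L=1; F->plug->F->R->F->L->F->refl->D->L'->B->R'->C->plug->C
Char 8 ('D'): step: R->7, L=1; D->plug->D->R->G->L->A->refl->B->L'->D->R'->G->plug->G

G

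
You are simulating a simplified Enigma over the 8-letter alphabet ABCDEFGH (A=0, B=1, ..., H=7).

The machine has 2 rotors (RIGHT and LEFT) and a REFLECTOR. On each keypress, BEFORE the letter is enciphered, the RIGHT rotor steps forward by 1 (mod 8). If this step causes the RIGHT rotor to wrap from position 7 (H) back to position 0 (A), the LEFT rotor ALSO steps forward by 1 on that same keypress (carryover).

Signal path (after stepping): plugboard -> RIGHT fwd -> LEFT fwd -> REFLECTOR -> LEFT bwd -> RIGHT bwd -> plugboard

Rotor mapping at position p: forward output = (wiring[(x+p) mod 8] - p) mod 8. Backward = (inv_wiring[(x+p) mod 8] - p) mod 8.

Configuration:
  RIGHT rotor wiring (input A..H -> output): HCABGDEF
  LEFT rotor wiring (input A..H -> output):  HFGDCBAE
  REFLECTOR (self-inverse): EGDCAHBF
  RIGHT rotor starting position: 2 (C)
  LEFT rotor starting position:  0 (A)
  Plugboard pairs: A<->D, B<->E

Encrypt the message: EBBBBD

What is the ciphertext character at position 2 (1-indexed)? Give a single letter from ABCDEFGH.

Char 1 ('E'): step: R->3, L=0; E->plug->B->R->D->L->D->refl->C->L'->E->R'->F->plug->F
Char 2 ('B'): step: R->4, L=0; B->plug->E->R->D->L->D->refl->C->L'->E->R'->G->plug->G

G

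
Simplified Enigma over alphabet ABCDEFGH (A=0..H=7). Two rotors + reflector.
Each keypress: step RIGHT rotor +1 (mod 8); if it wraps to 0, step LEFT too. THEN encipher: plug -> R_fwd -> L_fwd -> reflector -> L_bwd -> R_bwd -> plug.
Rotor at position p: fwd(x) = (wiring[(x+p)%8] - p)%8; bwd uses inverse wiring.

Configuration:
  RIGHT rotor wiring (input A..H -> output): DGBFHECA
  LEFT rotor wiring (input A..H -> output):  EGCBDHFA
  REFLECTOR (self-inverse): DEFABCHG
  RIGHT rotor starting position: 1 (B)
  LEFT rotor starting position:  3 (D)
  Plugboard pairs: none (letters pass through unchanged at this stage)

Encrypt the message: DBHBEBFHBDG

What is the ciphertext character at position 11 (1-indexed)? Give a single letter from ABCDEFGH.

Char 1 ('D'): step: R->2, L=3; D->plug->D->R->C->L->E->refl->B->L'->F->R'->C->plug->C
Char 2 ('B'): step: R->3, L=3; B->plug->B->R->E->L->F->refl->C->L'->D->R'->G->plug->G
Char 3 ('H'): step: R->4, L=3; H->plug->H->R->B->L->A->refl->D->L'->G->R'->C->plug->C
Char 4 ('B'): step: R->5, L=3; B->plug->B->R->F->L->B->refl->E->L'->C->R'->H->plug->H
Char 5 ('E'): step: R->6, L=3; E->plug->E->R->D->L->C->refl->F->L'->E->R'->A->plug->A
Char 6 ('B'): step: R->7, L=3; B->plug->B->R->E->L->F->refl->C->L'->D->R'->H->plug->H
Char 7 ('F'): step: R->0, L->4 (L advanced); F->plug->F->R->E->L->A->refl->D->L'->B->R'->C->plug->C
Char 8 ('H'): step: R->1, L=4; H->plug->H->R->C->L->B->refl->E->L'->D->R'->E->plug->E
Char 9 ('B'): step: R->2, L=4; B->plug->B->R->D->L->E->refl->B->L'->C->R'->D->plug->D
Char 10 ('D'): step: R->3, L=4; D->plug->D->R->H->L->F->refl->C->L'->F->R'->E->plug->E
Char 11 ('G'): step: R->4, L=4; G->plug->G->R->F->L->C->refl->F->L'->H->R'->E->plug->E

E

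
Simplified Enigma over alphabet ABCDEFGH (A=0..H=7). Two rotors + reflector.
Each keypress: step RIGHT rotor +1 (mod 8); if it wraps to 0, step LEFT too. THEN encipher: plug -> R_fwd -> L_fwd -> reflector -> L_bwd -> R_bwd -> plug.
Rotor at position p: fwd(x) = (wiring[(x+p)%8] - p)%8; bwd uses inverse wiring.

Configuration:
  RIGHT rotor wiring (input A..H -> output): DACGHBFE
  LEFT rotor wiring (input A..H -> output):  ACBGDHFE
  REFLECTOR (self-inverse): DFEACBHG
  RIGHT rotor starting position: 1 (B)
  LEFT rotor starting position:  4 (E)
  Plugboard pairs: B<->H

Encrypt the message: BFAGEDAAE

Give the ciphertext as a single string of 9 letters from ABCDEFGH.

Char 1 ('B'): step: R->2, L=4; B->plug->H->R->G->L->F->refl->B->L'->C->R'->F->plug->F
Char 2 ('F'): step: R->3, L=4; F->plug->F->R->A->L->H->refl->G->L'->F->R'->G->plug->G
Char 3 ('A'): step: R->4, L=4; A->plug->A->R->D->L->A->refl->D->L'->B->R'->C->plug->C
Char 4 ('G'): step: R->5, L=4; G->plug->G->R->B->L->D->refl->A->L'->D->R'->E->plug->E
Char 5 ('E'): step: R->6, L=4; E->plug->E->R->E->L->E->refl->C->L'->H->R'->A->plug->A
Char 6 ('D'): step: R->7, L=4; D->plug->D->R->D->L->A->refl->D->L'->B->R'->C->plug->C
Char 7 ('A'): step: R->0, L->5 (L advanced); A->plug->A->R->D->L->D->refl->A->L'->B->R'->F->plug->F
Char 8 ('A'): step: R->1, L=5; A->plug->A->R->H->L->G->refl->H->L'->C->R'->H->plug->B
Char 9 ('E'): step: R->2, L=5; E->plug->E->R->D->L->D->refl->A->L'->B->R'->G->plug->G

Answer: FGCEACFBG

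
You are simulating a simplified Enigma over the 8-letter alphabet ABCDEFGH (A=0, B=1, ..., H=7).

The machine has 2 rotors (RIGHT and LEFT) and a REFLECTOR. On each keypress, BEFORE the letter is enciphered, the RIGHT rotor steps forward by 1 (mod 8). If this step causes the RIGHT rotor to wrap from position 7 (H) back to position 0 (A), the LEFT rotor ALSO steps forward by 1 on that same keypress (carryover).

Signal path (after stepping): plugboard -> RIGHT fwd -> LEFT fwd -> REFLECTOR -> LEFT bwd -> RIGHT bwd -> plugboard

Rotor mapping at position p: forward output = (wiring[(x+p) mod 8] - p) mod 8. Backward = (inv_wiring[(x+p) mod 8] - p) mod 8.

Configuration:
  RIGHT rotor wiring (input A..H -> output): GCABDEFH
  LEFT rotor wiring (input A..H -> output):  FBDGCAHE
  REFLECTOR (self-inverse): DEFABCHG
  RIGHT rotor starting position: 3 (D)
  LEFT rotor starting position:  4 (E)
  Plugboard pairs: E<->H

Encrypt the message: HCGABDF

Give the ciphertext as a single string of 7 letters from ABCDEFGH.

Char 1 ('H'): step: R->4, L=4; H->plug->E->R->C->L->D->refl->A->L'->D->R'->D->plug->D
Char 2 ('C'): step: R->5, L=4; C->plug->C->R->C->L->D->refl->A->L'->D->R'->F->plug->F
Char 3 ('G'): step: R->6, L=4; G->plug->G->R->F->L->F->refl->C->L'->H->R'->A->plug->A
Char 4 ('A'): step: R->7, L=4; A->plug->A->R->A->L->G->refl->H->L'->G->R'->H->plug->E
Char 5 ('B'): step: R->0, L->5 (L advanced); B->plug->B->R->C->L->H->refl->G->L'->F->R'->G->plug->G
Char 6 ('D'): step: R->1, L=5; D->plug->D->R->C->L->H->refl->G->L'->F->R'->H->plug->E
Char 7 ('F'): step: R->2, L=5; F->plug->F->R->F->L->G->refl->H->L'->C->R'->D->plug->D

Answer: DFAEGED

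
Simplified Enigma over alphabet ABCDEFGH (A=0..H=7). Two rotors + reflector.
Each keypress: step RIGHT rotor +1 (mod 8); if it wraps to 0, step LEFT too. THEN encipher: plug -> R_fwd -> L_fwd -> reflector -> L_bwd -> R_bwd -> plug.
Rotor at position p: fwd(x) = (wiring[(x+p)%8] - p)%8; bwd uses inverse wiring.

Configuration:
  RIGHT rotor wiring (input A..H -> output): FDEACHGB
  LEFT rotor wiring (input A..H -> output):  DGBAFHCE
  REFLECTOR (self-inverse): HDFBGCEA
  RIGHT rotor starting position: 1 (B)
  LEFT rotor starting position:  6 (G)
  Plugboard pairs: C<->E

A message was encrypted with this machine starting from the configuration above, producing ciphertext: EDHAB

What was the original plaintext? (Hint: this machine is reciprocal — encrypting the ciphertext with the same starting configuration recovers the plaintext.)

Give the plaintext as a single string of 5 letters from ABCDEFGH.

Char 1 ('E'): step: R->2, L=6; E->plug->C->R->A->L->E->refl->G->L'->B->R'->H->plug->H
Char 2 ('D'): step: R->3, L=6; D->plug->D->R->D->L->A->refl->H->L'->G->R'->E->plug->C
Char 3 ('H'): step: R->4, L=6; H->plug->H->R->E->L->D->refl->B->L'->H->R'->F->plug->F
Char 4 ('A'): step: R->5, L=6; A->plug->A->R->C->L->F->refl->C->L'->F->R'->H->plug->H
Char 5 ('B'): step: R->6, L=6; B->plug->B->R->D->L->A->refl->H->L'->G->R'->E->plug->C

Answer: HCFHC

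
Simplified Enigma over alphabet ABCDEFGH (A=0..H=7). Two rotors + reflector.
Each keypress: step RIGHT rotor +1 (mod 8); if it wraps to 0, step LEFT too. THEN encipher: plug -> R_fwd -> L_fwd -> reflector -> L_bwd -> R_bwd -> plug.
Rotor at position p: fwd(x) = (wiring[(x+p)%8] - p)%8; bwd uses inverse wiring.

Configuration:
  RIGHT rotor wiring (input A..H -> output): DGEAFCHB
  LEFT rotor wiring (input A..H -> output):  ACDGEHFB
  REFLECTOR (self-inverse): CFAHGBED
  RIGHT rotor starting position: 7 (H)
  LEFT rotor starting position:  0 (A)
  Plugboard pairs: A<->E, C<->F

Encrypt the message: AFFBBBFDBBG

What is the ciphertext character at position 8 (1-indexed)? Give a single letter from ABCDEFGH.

Char 1 ('A'): step: R->0, L->1 (L advanced); A->plug->E->R->F->L->E->refl->G->L'->E->R'->C->plug->F
Char 2 ('F'): step: R->1, L=1; F->plug->C->R->H->L->H->refl->D->L'->D->R'->B->plug->B
Char 3 ('F'): step: R->2, L=1; F->plug->C->R->D->L->D->refl->H->L'->H->R'->F->plug->C
Char 4 ('B'): step: R->3, L=1; B->plug->B->R->C->L->F->refl->B->L'->A->R'->F->plug->C
Char 5 ('B'): step: R->4, L=1; B->plug->B->R->G->L->A->refl->C->L'->B->R'->A->plug->E
Char 6 ('B'): step: R->5, L=1; B->plug->B->R->C->L->F->refl->B->L'->A->R'->H->plug->H
Char 7 ('F'): step: R->6, L=1; F->plug->C->R->F->L->E->refl->G->L'->E->R'->H->plug->H
Char 8 ('D'): step: R->7, L=1; D->plug->D->R->F->L->E->refl->G->L'->E->R'->B->plug->B

B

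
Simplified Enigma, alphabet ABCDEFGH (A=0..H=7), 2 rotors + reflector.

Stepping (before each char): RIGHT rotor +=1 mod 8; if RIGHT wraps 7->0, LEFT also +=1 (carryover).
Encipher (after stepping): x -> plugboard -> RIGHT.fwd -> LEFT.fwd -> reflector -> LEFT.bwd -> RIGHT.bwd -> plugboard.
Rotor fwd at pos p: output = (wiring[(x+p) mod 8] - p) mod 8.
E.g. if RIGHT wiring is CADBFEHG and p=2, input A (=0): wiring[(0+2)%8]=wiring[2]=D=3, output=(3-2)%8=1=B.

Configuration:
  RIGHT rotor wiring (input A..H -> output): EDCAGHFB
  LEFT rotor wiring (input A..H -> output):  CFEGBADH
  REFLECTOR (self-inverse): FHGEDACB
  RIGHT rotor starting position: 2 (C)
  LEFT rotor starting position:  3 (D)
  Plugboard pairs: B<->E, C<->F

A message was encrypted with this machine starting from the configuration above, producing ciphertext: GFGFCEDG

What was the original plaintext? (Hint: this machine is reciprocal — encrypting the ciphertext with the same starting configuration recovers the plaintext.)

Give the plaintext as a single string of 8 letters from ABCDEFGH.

Answer: FGAHEHAD

Derivation:
Char 1 ('G'): step: R->3, L=3; G->plug->G->R->A->L->D->refl->E->L'->E->R'->C->plug->F
Char 2 ('F'): step: R->4, L=3; F->plug->C->R->B->L->G->refl->C->L'->G->R'->G->plug->G
Char 3 ('G'): step: R->5, L=3; G->plug->G->R->D->L->A->refl->F->L'->C->R'->A->plug->A
Char 4 ('F'): step: R->6, L=3; F->plug->C->R->G->L->C->refl->G->L'->B->R'->H->plug->H
Char 5 ('C'): step: R->7, L=3; C->plug->F->R->H->L->B->refl->H->L'->F->R'->B->plug->E
Char 6 ('E'): step: R->0, L->4 (L advanced); E->plug->B->R->D->L->D->refl->E->L'->B->R'->H->plug->H
Char 7 ('D'): step: R->1, L=4; D->plug->D->R->F->L->B->refl->H->L'->C->R'->A->plug->A
Char 8 ('G'): step: R->2, L=4; G->plug->G->R->C->L->H->refl->B->L'->F->R'->D->plug->D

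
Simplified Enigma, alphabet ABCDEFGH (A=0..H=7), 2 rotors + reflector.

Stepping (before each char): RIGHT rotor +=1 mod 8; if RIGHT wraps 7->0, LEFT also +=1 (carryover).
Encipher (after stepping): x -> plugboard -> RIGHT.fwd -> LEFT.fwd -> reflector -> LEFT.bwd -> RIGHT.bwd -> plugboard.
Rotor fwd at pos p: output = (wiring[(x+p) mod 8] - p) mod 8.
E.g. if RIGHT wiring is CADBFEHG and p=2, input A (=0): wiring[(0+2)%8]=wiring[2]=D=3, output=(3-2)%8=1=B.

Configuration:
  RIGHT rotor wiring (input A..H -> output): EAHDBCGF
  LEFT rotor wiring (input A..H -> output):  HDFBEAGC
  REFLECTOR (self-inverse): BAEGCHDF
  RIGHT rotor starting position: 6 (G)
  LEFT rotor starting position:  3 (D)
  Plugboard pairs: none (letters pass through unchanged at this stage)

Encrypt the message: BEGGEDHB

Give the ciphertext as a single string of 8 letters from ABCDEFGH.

Char 1 ('B'): step: R->7, L=3; B->plug->B->R->F->L->E->refl->C->L'->H->R'->H->plug->H
Char 2 ('E'): step: R->0, L->4 (L advanced); E->plug->E->R->B->L->E->refl->C->L'->C->R'->F->plug->F
Char 3 ('G'): step: R->1, L=4; G->plug->G->R->E->L->D->refl->G->L'->D->R'->H->plug->H
Char 4 ('G'): step: R->2, L=4; G->plug->G->R->C->L->C->refl->E->L'->B->R'->B->plug->B
Char 5 ('E'): step: R->3, L=4; E->plug->E->R->C->L->C->refl->E->L'->B->R'->F->plug->F
Char 6 ('D'): step: R->4, L=4; D->plug->D->R->B->L->E->refl->C->L'->C->R'->C->plug->C
Char 7 ('H'): step: R->5, L=4; H->plug->H->R->E->L->D->refl->G->L'->D->R'->E->plug->E
Char 8 ('B'): step: R->6, L=4; B->plug->B->R->H->L->F->refl->H->L'->F->R'->F->plug->F

Answer: HFHBFCEF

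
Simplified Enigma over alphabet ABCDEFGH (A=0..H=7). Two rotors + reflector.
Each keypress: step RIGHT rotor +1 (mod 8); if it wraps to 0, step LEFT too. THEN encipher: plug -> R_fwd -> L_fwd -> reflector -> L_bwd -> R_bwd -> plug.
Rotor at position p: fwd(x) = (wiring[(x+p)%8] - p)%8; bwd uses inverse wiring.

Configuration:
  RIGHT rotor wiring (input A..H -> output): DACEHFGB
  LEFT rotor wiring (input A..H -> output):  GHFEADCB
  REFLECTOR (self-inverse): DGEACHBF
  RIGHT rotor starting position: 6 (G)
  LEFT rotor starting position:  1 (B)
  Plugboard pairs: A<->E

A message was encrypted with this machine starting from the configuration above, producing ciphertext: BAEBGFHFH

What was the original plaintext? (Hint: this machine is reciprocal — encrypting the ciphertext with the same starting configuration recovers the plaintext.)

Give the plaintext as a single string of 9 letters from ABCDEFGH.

Answer: CFFDHHAGA

Derivation:
Char 1 ('B'): step: R->7, L=1; B->plug->B->R->E->L->C->refl->E->L'->B->R'->C->plug->C
Char 2 ('A'): step: R->0, L->2 (L advanced); A->plug->E->R->H->L->F->refl->H->L'->F->R'->F->plug->F
Char 3 ('E'): step: R->1, L=2; E->plug->A->R->H->L->F->refl->H->L'->F->R'->F->plug->F
Char 4 ('B'): step: R->2, L=2; B->plug->B->R->C->L->G->refl->B->L'->D->R'->D->plug->D
Char 5 ('G'): step: R->3, L=2; G->plug->G->R->F->L->H->refl->F->L'->H->R'->H->plug->H
Char 6 ('F'): step: R->4, L=2; F->plug->F->R->E->L->A->refl->D->L'->A->R'->H->plug->H
Char 7 ('H'): step: R->5, L=2; H->plug->H->R->C->L->G->refl->B->L'->D->R'->E->plug->A
Char 8 ('F'): step: R->6, L=2; F->plug->F->R->G->L->E->refl->C->L'->B->R'->G->plug->G
Char 9 ('H'): step: R->7, L=2; H->plug->H->R->H->L->F->refl->H->L'->F->R'->E->plug->A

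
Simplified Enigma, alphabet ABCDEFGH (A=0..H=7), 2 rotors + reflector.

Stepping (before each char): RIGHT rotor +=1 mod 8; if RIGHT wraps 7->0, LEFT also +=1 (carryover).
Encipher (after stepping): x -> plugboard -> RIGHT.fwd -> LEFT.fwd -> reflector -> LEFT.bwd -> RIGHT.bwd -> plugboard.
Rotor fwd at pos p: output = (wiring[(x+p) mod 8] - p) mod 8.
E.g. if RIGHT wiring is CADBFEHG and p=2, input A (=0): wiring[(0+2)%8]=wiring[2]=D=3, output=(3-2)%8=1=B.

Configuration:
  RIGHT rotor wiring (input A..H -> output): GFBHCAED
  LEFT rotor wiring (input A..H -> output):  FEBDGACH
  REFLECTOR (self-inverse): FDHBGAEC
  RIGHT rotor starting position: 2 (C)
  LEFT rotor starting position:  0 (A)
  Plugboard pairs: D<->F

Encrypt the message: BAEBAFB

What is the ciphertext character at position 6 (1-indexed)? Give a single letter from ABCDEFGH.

Char 1 ('B'): step: R->3, L=0; B->plug->B->R->H->L->H->refl->C->L'->G->R'->H->plug->H
Char 2 ('A'): step: R->4, L=0; A->plug->A->R->G->L->C->refl->H->L'->H->R'->D->plug->F
Char 3 ('E'): step: R->5, L=0; E->plug->E->R->A->L->F->refl->A->L'->F->R'->H->plug->H
Char 4 ('B'): step: R->6, L=0; B->plug->B->R->F->L->A->refl->F->L'->A->R'->C->plug->C
Char 5 ('A'): step: R->7, L=0; A->plug->A->R->E->L->G->refl->E->L'->B->R'->G->plug->G
Char 6 ('F'): step: R->0, L->1 (L advanced); F->plug->D->R->H->L->E->refl->G->L'->G->R'->A->plug->A

A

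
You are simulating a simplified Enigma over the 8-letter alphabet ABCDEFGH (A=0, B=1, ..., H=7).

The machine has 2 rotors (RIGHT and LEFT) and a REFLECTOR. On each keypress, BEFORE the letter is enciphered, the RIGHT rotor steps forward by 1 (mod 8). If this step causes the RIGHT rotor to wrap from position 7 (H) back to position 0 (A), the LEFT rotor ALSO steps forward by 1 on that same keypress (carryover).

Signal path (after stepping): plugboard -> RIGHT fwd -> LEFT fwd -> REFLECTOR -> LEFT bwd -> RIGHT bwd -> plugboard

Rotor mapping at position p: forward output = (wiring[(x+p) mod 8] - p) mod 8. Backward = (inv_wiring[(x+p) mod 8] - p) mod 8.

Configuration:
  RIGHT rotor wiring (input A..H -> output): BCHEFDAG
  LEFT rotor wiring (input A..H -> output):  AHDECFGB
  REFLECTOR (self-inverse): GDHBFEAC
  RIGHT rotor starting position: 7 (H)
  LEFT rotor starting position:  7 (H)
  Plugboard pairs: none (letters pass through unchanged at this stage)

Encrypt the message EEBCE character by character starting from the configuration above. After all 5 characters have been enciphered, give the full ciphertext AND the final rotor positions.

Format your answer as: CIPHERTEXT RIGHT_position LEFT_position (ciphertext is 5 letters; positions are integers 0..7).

Char 1 ('E'): step: R->0, L->0 (L advanced); E->plug->E->R->F->L->F->refl->E->L'->D->R'->F->plug->F
Char 2 ('E'): step: R->1, L=0; E->plug->E->R->C->L->D->refl->B->L'->H->R'->F->plug->F
Char 3 ('B'): step: R->2, L=0; B->plug->B->R->C->L->D->refl->B->L'->H->R'->G->plug->G
Char 4 ('C'): step: R->3, L=0; C->plug->C->R->A->L->A->refl->G->L'->G->R'->F->plug->F
Char 5 ('E'): step: R->4, L=0; E->plug->E->R->F->L->F->refl->E->L'->D->R'->G->plug->G
Final: ciphertext=FFGFG, RIGHT=4, LEFT=0

Answer: FFGFG 4 0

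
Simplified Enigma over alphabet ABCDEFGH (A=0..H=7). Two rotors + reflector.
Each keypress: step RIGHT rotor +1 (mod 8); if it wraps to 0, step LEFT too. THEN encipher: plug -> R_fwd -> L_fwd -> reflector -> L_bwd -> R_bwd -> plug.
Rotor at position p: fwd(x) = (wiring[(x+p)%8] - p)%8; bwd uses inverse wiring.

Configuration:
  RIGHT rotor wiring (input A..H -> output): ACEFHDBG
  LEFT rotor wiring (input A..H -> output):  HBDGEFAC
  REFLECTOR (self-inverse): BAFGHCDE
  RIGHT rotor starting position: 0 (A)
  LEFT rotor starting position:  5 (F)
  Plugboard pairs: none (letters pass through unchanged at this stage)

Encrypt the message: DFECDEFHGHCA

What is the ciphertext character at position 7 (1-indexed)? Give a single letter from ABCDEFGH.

Char 1 ('D'): step: R->1, L=5; D->plug->D->R->G->L->B->refl->A->L'->A->R'->F->plug->F
Char 2 ('F'): step: R->2, L=5; F->plug->F->R->E->L->E->refl->H->L'->H->R'->E->plug->E
Char 3 ('E'): step: R->3, L=5; E->plug->E->R->D->L->C->refl->F->L'->C->R'->A->plug->A
Char 4 ('C'): step: R->4, L=5; C->plug->C->R->F->L->G->refl->D->L'->B->R'->H->plug->H
Char 5 ('D'): step: R->5, L=5; D->plug->D->R->D->L->C->refl->F->L'->C->R'->H->plug->H
Char 6 ('E'): step: R->6, L=5; E->plug->E->R->G->L->B->refl->A->L'->A->R'->B->plug->B
Char 7 ('F'): step: R->7, L=5; F->plug->F->R->A->L->A->refl->B->L'->G->R'->E->plug->E

E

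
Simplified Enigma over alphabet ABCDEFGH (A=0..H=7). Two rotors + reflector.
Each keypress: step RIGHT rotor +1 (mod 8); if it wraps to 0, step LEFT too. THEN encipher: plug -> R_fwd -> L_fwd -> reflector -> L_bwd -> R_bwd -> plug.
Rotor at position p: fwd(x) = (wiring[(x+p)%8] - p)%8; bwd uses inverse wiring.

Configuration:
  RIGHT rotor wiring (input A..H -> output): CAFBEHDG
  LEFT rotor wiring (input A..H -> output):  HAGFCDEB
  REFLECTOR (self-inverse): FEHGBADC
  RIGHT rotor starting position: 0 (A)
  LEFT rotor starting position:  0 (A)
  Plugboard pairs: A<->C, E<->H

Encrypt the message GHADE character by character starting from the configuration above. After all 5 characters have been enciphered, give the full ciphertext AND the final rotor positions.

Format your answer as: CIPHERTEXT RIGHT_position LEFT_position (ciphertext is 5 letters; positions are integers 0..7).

Answer: FCDEB 5 0

Derivation:
Char 1 ('G'): step: R->1, L=0; G->plug->G->R->F->L->D->refl->G->L'->C->R'->F->plug->F
Char 2 ('H'): step: R->2, L=0; H->plug->E->R->B->L->A->refl->F->L'->D->R'->A->plug->C
Char 3 ('A'): step: R->3, L=0; A->plug->C->R->E->L->C->refl->H->L'->A->R'->D->plug->D
Char 4 ('D'): step: R->4, L=0; D->plug->D->R->C->L->G->refl->D->L'->F->R'->H->plug->E
Char 5 ('E'): step: R->5, L=0; E->plug->H->R->H->L->B->refl->E->L'->G->R'->B->plug->B
Final: ciphertext=FCDEB, RIGHT=5, LEFT=0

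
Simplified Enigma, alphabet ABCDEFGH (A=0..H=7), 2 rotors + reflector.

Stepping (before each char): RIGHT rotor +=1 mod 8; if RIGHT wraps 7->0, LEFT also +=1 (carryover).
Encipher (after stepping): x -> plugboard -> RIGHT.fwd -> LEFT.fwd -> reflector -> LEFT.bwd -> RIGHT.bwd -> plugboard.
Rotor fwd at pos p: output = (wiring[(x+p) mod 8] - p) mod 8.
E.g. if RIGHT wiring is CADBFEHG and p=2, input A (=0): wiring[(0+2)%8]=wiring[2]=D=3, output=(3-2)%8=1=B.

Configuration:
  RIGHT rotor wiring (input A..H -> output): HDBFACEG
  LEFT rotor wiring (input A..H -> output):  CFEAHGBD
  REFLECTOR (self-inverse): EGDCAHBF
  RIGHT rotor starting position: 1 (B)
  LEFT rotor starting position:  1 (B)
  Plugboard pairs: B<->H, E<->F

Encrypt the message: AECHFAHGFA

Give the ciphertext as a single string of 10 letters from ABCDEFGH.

Char 1 ('A'): step: R->2, L=1; A->plug->A->R->H->L->B->refl->G->L'->D->R'->B->plug->H
Char 2 ('E'): step: R->3, L=1; E->plug->F->R->E->L->F->refl->H->L'->C->R'->A->plug->A
Char 3 ('C'): step: R->4, L=1; C->plug->C->R->A->L->E->refl->A->L'->F->R'->G->plug->G
Char 4 ('H'): step: R->5, L=1; H->plug->B->R->H->L->B->refl->G->L'->D->R'->H->plug->B
Char 5 ('F'): step: R->6, L=1; F->plug->E->R->D->L->G->refl->B->L'->H->R'->F->plug->E
Char 6 ('A'): step: R->7, L=1; A->plug->A->R->H->L->B->refl->G->L'->D->R'->G->plug->G
Char 7 ('H'): step: R->0, L->2 (L advanced); H->plug->B->R->D->L->E->refl->A->L'->G->R'->H->plug->B
Char 8 ('G'): step: R->1, L=2; G->plug->G->R->F->L->B->refl->G->L'->B->R'->E->plug->F
Char 9 ('F'): step: R->2, L=2; F->plug->E->R->C->L->F->refl->H->L'->E->R'->F->plug->E
Char 10 ('A'): step: R->3, L=2; A->plug->A->R->C->L->F->refl->H->L'->E->R'->F->plug->E

Answer: HAGBEGBFEE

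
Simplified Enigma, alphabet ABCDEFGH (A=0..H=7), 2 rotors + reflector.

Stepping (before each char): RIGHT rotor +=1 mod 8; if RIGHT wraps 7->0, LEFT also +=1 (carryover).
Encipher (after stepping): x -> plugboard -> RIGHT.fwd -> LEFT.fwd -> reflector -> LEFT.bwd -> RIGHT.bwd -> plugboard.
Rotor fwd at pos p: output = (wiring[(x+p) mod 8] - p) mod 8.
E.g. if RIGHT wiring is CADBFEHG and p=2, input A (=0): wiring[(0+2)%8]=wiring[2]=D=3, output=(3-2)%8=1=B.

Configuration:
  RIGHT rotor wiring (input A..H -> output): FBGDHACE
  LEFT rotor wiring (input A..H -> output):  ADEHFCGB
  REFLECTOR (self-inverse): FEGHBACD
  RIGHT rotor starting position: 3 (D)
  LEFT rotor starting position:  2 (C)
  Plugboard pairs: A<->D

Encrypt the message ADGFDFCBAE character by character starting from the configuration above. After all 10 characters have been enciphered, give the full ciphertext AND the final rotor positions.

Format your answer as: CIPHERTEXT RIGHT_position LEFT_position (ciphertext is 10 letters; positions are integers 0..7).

Answer: CFABCHAEHF 5 3

Derivation:
Char 1 ('A'): step: R->4, L=2; A->plug->D->R->A->L->C->refl->G->L'->G->R'->C->plug->C
Char 2 ('D'): step: R->5, L=2; D->plug->A->R->D->L->A->refl->F->L'->B->R'->F->plug->F
Char 3 ('G'): step: R->6, L=2; G->plug->G->R->B->L->F->refl->A->L'->D->R'->D->plug->A
Char 4 ('F'): step: R->7, L=2; F->plug->F->R->A->L->C->refl->G->L'->G->R'->B->plug->B
Char 5 ('D'): step: R->0, L->3 (L advanced); D->plug->A->R->F->L->F->refl->A->L'->G->R'->C->plug->C
Char 6 ('F'): step: R->1, L=3; F->plug->F->R->B->L->C->refl->G->L'->E->R'->H->plug->H
Char 7 ('C'): step: R->2, L=3; C->plug->C->R->F->L->F->refl->A->L'->G->R'->D->plug->A
Char 8 ('B'): step: R->3, L=3; B->plug->B->R->E->L->G->refl->C->L'->B->R'->E->plug->E
Char 9 ('A'): step: R->4, L=3; A->plug->D->R->A->L->E->refl->B->L'->H->R'->H->plug->H
Char 10 ('E'): step: R->5, L=3; E->plug->E->R->E->L->G->refl->C->L'->B->R'->F->plug->F
Final: ciphertext=CFABCHAEHF, RIGHT=5, LEFT=3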